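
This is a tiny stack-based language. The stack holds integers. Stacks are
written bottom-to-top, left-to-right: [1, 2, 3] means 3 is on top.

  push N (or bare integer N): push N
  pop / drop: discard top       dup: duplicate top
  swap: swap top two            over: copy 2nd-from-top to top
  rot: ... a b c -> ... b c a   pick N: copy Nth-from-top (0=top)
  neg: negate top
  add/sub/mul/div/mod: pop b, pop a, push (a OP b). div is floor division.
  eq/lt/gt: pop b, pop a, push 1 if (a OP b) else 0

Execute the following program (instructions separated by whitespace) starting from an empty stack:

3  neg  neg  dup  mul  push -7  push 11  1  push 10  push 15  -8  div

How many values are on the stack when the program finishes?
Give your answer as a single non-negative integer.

After 'push 3': stack = [3] (depth 1)
After 'neg': stack = [-3] (depth 1)
After 'neg': stack = [3] (depth 1)
After 'dup': stack = [3, 3] (depth 2)
After 'mul': stack = [9] (depth 1)
After 'push -7': stack = [9, -7] (depth 2)
After 'push 11': stack = [9, -7, 11] (depth 3)
After 'push 1': stack = [9, -7, 11, 1] (depth 4)
After 'push 10': stack = [9, -7, 11, 1, 10] (depth 5)
After 'push 15': stack = [9, -7, 11, 1, 10, 15] (depth 6)
After 'push -8': stack = [9, -7, 11, 1, 10, 15, -8] (depth 7)
After 'div': stack = [9, -7, 11, 1, 10, -2] (depth 6)

Answer: 6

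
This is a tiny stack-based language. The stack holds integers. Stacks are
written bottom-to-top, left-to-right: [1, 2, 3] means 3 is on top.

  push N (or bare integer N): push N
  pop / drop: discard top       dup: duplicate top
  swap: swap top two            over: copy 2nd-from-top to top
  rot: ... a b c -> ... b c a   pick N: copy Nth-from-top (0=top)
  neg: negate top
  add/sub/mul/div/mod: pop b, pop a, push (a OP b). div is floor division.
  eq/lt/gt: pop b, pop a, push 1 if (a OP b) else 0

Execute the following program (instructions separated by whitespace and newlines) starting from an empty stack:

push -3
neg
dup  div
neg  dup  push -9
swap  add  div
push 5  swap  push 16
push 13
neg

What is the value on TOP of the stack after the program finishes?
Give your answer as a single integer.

Answer: -13

Derivation:
After 'push -3': [-3]
After 'neg': [3]
After 'dup': [3, 3]
After 'div': [1]
After 'neg': [-1]
After 'dup': [-1, -1]
After 'push -9': [-1, -1, -9]
After 'swap': [-1, -9, -1]
After 'add': [-1, -10]
After 'div': [0]
After 'push 5': [0, 5]
After 'swap': [5, 0]
After 'push 16': [5, 0, 16]
After 'push 13': [5, 0, 16, 13]
After 'neg': [5, 0, 16, -13]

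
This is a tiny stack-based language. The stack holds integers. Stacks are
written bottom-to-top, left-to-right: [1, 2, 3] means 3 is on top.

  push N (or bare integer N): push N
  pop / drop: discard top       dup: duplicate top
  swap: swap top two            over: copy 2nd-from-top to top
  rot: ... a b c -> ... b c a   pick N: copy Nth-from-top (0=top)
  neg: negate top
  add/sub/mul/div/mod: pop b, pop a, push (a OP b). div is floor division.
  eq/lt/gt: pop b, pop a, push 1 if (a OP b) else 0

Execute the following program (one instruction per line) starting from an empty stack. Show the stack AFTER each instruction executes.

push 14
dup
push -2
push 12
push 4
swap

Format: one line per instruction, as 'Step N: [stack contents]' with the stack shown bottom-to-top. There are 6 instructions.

Step 1: [14]
Step 2: [14, 14]
Step 3: [14, 14, -2]
Step 4: [14, 14, -2, 12]
Step 5: [14, 14, -2, 12, 4]
Step 6: [14, 14, -2, 4, 12]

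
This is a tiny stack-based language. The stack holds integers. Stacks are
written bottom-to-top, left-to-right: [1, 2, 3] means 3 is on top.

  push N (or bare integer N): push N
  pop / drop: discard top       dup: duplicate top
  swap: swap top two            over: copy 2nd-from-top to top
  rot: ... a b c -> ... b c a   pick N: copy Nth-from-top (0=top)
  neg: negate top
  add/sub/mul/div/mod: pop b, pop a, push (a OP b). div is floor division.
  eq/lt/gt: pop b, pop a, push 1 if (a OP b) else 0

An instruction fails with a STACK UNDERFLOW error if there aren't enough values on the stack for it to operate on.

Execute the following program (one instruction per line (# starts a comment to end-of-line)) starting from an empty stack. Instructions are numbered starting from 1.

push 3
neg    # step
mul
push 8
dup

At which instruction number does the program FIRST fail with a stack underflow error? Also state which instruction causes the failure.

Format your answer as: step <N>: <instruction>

Step 1 ('push 3'): stack = [3], depth = 1
Step 2 ('neg'): stack = [-3], depth = 1
Step 3 ('mul'): needs 2 value(s) but depth is 1 — STACK UNDERFLOW

Answer: step 3: mul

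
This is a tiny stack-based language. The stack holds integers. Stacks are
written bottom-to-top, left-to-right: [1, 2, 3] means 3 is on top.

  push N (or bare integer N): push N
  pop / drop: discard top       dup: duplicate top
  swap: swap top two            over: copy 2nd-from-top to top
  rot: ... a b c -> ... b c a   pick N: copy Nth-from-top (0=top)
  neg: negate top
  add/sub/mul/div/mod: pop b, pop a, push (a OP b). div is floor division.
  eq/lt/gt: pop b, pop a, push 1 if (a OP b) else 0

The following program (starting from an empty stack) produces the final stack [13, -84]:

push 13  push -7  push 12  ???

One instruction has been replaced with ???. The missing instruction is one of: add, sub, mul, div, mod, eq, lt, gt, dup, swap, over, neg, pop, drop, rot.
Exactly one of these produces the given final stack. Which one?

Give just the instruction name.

Answer: mul

Derivation:
Stack before ???: [13, -7, 12]
Stack after ???:  [13, -84]
The instruction that transforms [13, -7, 12] -> [13, -84] is: mul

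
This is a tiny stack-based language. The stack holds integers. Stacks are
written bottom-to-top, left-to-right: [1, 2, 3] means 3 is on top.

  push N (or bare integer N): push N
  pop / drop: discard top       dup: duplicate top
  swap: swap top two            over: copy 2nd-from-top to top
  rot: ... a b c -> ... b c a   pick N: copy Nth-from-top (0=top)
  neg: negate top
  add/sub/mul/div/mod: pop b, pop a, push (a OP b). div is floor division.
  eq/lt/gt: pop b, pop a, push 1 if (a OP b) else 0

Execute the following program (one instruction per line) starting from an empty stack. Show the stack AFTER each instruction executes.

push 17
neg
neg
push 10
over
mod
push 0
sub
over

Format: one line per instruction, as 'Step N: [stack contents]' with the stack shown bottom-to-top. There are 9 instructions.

Step 1: [17]
Step 2: [-17]
Step 3: [17]
Step 4: [17, 10]
Step 5: [17, 10, 17]
Step 6: [17, 10]
Step 7: [17, 10, 0]
Step 8: [17, 10]
Step 9: [17, 10, 17]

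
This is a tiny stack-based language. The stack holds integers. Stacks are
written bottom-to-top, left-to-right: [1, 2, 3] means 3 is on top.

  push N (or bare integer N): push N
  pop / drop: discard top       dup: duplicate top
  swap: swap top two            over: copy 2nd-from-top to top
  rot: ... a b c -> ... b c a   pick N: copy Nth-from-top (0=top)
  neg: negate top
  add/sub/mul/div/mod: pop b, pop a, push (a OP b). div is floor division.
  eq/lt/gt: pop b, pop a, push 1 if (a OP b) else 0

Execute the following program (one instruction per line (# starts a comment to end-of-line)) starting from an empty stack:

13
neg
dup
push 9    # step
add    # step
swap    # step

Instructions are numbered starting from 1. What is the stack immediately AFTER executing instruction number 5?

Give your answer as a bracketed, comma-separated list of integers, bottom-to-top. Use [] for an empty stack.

Step 1 ('13'): [13]
Step 2 ('neg'): [-13]
Step 3 ('dup'): [-13, -13]
Step 4 ('push 9'): [-13, -13, 9]
Step 5 ('add'): [-13, -4]

Answer: [-13, -4]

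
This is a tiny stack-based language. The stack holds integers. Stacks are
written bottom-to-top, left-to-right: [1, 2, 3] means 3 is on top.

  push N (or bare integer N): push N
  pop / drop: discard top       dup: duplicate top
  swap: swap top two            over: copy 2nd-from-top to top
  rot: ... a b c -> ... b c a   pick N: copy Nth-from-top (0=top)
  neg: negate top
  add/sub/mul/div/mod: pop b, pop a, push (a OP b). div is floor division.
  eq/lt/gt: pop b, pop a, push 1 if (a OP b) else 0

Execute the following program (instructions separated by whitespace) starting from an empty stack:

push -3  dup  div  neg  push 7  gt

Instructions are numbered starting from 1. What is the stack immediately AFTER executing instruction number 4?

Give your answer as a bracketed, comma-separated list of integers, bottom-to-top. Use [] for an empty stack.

Step 1 ('push -3'): [-3]
Step 2 ('dup'): [-3, -3]
Step 3 ('div'): [1]
Step 4 ('neg'): [-1]

Answer: [-1]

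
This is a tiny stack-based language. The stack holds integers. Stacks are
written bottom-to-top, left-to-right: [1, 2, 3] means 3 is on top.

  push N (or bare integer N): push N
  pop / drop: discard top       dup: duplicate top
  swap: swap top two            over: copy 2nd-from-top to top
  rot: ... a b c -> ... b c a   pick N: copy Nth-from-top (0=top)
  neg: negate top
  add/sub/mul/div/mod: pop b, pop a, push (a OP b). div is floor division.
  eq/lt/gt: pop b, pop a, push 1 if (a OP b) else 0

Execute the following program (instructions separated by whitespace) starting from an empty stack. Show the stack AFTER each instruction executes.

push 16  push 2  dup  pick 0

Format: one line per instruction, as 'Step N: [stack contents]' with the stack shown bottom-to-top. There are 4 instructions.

Step 1: [16]
Step 2: [16, 2]
Step 3: [16, 2, 2]
Step 4: [16, 2, 2, 2]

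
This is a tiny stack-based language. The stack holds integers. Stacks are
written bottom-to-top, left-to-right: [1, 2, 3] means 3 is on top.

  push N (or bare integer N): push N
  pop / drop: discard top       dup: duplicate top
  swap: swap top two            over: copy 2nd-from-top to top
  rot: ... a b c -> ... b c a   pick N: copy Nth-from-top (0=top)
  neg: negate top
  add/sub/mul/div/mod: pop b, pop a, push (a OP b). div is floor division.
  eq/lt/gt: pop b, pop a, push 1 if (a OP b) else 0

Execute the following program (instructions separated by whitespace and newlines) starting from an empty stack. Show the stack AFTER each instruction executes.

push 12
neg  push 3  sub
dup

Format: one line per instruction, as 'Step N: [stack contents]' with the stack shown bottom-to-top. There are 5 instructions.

Step 1: [12]
Step 2: [-12]
Step 3: [-12, 3]
Step 4: [-15]
Step 5: [-15, -15]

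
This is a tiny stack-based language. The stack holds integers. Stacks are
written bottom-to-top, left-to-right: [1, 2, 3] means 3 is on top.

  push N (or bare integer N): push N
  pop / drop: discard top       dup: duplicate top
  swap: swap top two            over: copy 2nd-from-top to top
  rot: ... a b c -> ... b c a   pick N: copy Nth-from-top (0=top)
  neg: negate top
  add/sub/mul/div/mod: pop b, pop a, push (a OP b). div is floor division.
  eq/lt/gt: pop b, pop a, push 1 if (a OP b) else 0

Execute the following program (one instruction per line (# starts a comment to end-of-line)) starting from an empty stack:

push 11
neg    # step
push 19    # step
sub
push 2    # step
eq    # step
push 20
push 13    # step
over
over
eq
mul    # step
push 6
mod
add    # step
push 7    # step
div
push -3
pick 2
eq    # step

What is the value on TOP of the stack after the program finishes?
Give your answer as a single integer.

After 'push 11': [11]
After 'neg': [-11]
After 'push 19': [-11, 19]
After 'sub': [-30]
After 'push 2': [-30, 2]
After 'eq': [0]
After 'push 20': [0, 20]
After 'push 13': [0, 20, 13]
After 'over': [0, 20, 13, 20]
After 'over': [0, 20, 13, 20, 13]
After 'eq': [0, 20, 13, 0]
After 'mul': [0, 20, 0]
After 'push 6': [0, 20, 0, 6]
After 'mod': [0, 20, 0]
After 'add': [0, 20]
After 'push 7': [0, 20, 7]
After 'div': [0, 2]
After 'push -3': [0, 2, -3]
After 'pick 2': [0, 2, -3, 0]
After 'eq': [0, 2, 0]

Answer: 0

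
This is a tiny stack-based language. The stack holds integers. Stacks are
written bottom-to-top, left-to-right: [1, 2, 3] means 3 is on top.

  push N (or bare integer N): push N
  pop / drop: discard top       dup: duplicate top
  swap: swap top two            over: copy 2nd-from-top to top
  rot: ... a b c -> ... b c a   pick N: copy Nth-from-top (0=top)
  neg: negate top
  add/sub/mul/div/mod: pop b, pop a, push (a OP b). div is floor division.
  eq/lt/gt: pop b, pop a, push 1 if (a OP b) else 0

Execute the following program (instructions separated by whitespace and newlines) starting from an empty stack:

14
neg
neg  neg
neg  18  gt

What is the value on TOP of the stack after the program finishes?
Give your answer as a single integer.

After 'push 14': [14]
After 'neg': [-14]
After 'neg': [14]
After 'neg': [-14]
After 'neg': [14]
After 'push 18': [14, 18]
After 'gt': [0]

Answer: 0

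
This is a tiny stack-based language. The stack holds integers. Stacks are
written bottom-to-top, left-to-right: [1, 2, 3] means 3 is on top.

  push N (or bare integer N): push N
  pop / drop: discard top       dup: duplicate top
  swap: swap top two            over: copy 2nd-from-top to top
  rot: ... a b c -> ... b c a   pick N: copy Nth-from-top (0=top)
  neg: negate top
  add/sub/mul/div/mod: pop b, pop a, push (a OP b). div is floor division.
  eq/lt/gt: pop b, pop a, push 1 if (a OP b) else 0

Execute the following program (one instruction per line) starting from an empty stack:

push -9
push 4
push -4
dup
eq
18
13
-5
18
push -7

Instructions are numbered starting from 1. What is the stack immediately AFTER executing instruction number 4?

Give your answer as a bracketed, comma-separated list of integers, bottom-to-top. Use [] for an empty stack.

Answer: [-9, 4, -4, -4]

Derivation:
Step 1 ('push -9'): [-9]
Step 2 ('push 4'): [-9, 4]
Step 3 ('push -4'): [-9, 4, -4]
Step 4 ('dup'): [-9, 4, -4, -4]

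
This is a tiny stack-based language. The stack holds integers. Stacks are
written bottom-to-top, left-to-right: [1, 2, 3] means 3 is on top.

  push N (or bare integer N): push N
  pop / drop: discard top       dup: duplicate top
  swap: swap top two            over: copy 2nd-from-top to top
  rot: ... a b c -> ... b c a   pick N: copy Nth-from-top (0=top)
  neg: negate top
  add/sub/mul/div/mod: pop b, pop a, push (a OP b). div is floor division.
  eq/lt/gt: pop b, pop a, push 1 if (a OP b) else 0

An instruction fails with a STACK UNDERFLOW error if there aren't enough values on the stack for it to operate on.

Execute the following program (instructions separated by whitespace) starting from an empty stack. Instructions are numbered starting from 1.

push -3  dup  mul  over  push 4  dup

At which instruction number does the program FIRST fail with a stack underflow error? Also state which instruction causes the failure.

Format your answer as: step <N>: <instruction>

Answer: step 4: over

Derivation:
Step 1 ('push -3'): stack = [-3], depth = 1
Step 2 ('dup'): stack = [-3, -3], depth = 2
Step 3 ('mul'): stack = [9], depth = 1
Step 4 ('over'): needs 2 value(s) but depth is 1 — STACK UNDERFLOW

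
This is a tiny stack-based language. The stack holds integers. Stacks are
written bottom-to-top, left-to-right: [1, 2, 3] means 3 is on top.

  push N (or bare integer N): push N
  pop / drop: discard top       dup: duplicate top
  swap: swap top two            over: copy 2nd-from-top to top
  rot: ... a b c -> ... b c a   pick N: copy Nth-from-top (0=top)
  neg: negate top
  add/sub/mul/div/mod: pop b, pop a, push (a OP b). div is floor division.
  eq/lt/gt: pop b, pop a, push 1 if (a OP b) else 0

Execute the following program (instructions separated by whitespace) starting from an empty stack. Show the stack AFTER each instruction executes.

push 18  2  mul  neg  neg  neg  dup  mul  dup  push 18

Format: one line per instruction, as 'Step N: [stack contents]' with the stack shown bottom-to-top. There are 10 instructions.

Step 1: [18]
Step 2: [18, 2]
Step 3: [36]
Step 4: [-36]
Step 5: [36]
Step 6: [-36]
Step 7: [-36, -36]
Step 8: [1296]
Step 9: [1296, 1296]
Step 10: [1296, 1296, 18]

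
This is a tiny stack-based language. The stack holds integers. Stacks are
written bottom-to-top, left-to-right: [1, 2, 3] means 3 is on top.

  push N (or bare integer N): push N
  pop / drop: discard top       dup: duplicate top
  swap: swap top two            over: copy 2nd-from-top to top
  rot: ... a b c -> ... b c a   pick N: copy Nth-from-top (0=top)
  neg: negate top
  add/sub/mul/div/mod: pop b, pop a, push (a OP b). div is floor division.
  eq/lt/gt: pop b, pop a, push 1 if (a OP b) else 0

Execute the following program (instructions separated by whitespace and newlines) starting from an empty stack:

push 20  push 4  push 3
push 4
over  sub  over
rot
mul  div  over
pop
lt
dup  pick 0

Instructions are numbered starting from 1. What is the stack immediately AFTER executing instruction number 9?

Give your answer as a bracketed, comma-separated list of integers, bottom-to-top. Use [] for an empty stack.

Answer: [20, 4, 1, 9]

Derivation:
Step 1 ('push 20'): [20]
Step 2 ('push 4'): [20, 4]
Step 3 ('push 3'): [20, 4, 3]
Step 4 ('push 4'): [20, 4, 3, 4]
Step 5 ('over'): [20, 4, 3, 4, 3]
Step 6 ('sub'): [20, 4, 3, 1]
Step 7 ('over'): [20, 4, 3, 1, 3]
Step 8 ('rot'): [20, 4, 1, 3, 3]
Step 9 ('mul'): [20, 4, 1, 9]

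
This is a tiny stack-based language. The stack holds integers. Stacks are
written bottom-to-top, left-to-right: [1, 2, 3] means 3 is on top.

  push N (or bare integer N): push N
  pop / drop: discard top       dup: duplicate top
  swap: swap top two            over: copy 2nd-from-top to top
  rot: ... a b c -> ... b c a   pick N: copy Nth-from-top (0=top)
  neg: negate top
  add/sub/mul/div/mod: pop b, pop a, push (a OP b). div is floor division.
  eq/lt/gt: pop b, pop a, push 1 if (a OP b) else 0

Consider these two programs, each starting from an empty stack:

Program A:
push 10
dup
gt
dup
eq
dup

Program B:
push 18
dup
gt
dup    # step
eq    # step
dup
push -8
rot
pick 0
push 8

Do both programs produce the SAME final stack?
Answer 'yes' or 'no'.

Answer: no

Derivation:
Program A trace:
  After 'push 10': [10]
  After 'dup': [10, 10]
  After 'gt': [0]
  After 'dup': [0, 0]
  After 'eq': [1]
  After 'dup': [1, 1]
Program A final stack: [1, 1]

Program B trace:
  After 'push 18': [18]
  After 'dup': [18, 18]
  After 'gt': [0]
  After 'dup': [0, 0]
  After 'eq': [1]
  After 'dup': [1, 1]
  After 'push -8': [1, 1, -8]
  After 'rot': [1, -8, 1]
  After 'pick 0': [1, -8, 1, 1]
  After 'push 8': [1, -8, 1, 1, 8]
Program B final stack: [1, -8, 1, 1, 8]
Same: no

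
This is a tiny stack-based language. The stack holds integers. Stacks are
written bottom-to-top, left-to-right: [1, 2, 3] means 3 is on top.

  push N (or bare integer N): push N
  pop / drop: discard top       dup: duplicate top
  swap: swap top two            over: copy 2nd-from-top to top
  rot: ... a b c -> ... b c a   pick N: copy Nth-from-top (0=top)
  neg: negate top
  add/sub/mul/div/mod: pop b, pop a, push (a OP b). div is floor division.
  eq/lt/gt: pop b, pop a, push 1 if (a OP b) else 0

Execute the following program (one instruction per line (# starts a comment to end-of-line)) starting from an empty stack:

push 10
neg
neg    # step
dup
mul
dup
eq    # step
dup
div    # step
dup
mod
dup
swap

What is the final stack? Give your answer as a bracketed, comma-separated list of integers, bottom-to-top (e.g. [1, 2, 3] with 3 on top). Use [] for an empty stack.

After 'push 10': [10]
After 'neg': [-10]
After 'neg': [10]
After 'dup': [10, 10]
After 'mul': [100]
After 'dup': [100, 100]
After 'eq': [1]
After 'dup': [1, 1]
After 'div': [1]
After 'dup': [1, 1]
After 'mod': [0]
After 'dup': [0, 0]
After 'swap': [0, 0]

Answer: [0, 0]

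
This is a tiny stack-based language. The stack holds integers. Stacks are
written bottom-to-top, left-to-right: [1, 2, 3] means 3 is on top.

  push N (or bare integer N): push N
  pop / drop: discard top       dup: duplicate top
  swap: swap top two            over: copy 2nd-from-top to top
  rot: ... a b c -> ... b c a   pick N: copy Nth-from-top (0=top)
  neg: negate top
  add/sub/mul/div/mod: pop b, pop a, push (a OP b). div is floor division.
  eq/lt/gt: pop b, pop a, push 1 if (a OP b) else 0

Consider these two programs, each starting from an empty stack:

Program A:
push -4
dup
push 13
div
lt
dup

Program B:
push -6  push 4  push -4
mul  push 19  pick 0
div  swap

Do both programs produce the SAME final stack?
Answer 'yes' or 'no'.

Program A trace:
  After 'push -4': [-4]
  After 'dup': [-4, -4]
  After 'push 13': [-4, -4, 13]
  After 'div': [-4, -1]
  After 'lt': [1]
  After 'dup': [1, 1]
Program A final stack: [1, 1]

Program B trace:
  After 'push -6': [-6]
  After 'push 4': [-6, 4]
  After 'push -4': [-6, 4, -4]
  After 'mul': [-6, -16]
  After 'push 19': [-6, -16, 19]
  After 'pick 0': [-6, -16, 19, 19]
  After 'div': [-6, -16, 1]
  After 'swap': [-6, 1, -16]
Program B final stack: [-6, 1, -16]
Same: no

Answer: no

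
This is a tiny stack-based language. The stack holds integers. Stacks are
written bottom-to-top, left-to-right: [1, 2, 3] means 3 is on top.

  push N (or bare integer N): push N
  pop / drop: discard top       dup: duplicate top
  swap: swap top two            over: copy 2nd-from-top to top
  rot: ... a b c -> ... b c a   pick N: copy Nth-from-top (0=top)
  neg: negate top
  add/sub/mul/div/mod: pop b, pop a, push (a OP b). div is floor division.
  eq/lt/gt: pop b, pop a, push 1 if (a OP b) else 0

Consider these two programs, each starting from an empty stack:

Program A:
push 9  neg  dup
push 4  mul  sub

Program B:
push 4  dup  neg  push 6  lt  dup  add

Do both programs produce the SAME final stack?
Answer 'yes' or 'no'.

Answer: no

Derivation:
Program A trace:
  After 'push 9': [9]
  After 'neg': [-9]
  After 'dup': [-9, -9]
  After 'push 4': [-9, -9, 4]
  After 'mul': [-9, -36]
  After 'sub': [27]
Program A final stack: [27]

Program B trace:
  After 'push 4': [4]
  After 'dup': [4, 4]
  After 'neg': [4, -4]
  After 'push 6': [4, -4, 6]
  After 'lt': [4, 1]
  After 'dup': [4, 1, 1]
  After 'add': [4, 2]
Program B final stack: [4, 2]
Same: no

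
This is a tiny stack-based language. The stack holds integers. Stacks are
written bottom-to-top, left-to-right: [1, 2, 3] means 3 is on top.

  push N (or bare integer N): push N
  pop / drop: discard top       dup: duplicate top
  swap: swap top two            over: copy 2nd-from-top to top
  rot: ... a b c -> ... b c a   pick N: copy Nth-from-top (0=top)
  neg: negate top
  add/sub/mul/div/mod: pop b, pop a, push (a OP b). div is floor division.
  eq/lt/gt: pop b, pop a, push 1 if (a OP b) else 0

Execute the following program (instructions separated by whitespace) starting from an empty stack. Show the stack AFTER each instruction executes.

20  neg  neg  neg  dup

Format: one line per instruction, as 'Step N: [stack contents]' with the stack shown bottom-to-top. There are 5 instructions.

Step 1: [20]
Step 2: [-20]
Step 3: [20]
Step 4: [-20]
Step 5: [-20, -20]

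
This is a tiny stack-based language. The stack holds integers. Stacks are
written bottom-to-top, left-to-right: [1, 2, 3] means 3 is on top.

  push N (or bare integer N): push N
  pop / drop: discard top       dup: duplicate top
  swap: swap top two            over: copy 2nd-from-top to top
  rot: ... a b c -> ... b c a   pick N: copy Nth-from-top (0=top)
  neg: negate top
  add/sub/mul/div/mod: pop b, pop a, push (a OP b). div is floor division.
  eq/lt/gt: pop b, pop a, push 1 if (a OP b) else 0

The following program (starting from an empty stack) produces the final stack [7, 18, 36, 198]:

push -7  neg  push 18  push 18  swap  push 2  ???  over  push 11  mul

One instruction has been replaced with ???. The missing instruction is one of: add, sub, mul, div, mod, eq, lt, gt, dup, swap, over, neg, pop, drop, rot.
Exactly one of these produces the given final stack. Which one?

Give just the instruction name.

Answer: mul

Derivation:
Stack before ???: [7, 18, 18, 2]
Stack after ???:  [7, 18, 36]
The instruction that transforms [7, 18, 18, 2] -> [7, 18, 36] is: mul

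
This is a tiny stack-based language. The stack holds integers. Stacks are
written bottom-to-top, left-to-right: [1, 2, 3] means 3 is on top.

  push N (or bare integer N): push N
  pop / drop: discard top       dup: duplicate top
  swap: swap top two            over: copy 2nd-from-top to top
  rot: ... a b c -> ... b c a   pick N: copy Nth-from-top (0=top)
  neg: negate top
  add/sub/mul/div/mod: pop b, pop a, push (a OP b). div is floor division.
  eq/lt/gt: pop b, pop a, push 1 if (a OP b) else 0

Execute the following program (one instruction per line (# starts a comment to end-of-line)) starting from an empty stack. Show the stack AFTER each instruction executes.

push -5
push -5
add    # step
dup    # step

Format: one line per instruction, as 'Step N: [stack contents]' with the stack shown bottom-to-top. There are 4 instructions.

Step 1: [-5]
Step 2: [-5, -5]
Step 3: [-10]
Step 4: [-10, -10]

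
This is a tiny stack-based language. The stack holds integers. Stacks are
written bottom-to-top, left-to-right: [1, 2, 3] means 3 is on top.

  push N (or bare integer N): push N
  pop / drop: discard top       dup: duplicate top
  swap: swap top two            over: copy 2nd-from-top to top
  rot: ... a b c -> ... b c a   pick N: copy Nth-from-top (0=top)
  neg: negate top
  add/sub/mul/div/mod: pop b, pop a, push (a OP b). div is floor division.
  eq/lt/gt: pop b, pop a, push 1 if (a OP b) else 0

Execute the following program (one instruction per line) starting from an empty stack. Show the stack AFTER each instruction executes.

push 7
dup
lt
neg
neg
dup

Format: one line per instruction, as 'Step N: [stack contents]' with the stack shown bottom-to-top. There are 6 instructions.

Step 1: [7]
Step 2: [7, 7]
Step 3: [0]
Step 4: [0]
Step 5: [0]
Step 6: [0, 0]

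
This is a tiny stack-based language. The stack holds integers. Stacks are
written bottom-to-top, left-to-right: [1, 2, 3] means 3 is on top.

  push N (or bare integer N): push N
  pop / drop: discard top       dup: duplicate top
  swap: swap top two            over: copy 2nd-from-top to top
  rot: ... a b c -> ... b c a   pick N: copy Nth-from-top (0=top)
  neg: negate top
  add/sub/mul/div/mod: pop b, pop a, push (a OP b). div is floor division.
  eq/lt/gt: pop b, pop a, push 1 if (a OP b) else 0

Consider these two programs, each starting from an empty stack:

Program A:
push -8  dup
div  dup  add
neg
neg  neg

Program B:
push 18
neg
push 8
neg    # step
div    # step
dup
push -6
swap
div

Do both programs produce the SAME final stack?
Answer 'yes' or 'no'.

Program A trace:
  After 'push -8': [-8]
  After 'dup': [-8, -8]
  After 'div': [1]
  After 'dup': [1, 1]
  After 'add': [2]
  After 'neg': [-2]
  After 'neg': [2]
  After 'neg': [-2]
Program A final stack: [-2]

Program B trace:
  After 'push 18': [18]
  After 'neg': [-18]
  After 'push 8': [-18, 8]
  After 'neg': [-18, -8]
  After 'div': [2]
  After 'dup': [2, 2]
  After 'push -6': [2, 2, -6]
  After 'swap': [2, -6, 2]
  After 'div': [2, -3]
Program B final stack: [2, -3]
Same: no

Answer: no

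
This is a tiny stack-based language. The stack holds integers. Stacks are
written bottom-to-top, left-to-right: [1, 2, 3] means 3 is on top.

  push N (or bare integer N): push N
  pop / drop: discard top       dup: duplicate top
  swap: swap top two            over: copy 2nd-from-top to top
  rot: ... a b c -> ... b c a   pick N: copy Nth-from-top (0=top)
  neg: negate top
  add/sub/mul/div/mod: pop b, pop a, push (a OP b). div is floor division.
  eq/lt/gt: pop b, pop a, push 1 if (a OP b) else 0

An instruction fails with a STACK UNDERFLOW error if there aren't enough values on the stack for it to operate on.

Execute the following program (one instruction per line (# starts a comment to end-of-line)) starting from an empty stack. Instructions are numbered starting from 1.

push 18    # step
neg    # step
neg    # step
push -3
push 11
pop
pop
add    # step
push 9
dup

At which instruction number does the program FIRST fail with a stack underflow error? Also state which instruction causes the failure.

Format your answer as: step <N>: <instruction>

Step 1 ('push 18'): stack = [18], depth = 1
Step 2 ('neg'): stack = [-18], depth = 1
Step 3 ('neg'): stack = [18], depth = 1
Step 4 ('push -3'): stack = [18, -3], depth = 2
Step 5 ('push 11'): stack = [18, -3, 11], depth = 3
Step 6 ('pop'): stack = [18, -3], depth = 2
Step 7 ('pop'): stack = [18], depth = 1
Step 8 ('add'): needs 2 value(s) but depth is 1 — STACK UNDERFLOW

Answer: step 8: add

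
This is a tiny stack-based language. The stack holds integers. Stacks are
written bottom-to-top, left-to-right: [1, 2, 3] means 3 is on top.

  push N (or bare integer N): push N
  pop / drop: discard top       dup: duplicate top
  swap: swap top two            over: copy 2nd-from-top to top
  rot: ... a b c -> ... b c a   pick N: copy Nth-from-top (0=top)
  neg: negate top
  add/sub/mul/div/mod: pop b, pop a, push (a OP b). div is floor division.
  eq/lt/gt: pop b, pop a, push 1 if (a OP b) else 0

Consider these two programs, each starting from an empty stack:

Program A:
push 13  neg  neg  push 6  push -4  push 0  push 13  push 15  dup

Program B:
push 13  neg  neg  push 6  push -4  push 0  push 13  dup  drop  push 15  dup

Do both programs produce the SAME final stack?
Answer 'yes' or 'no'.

Answer: yes

Derivation:
Program A trace:
  After 'push 13': [13]
  After 'neg': [-13]
  After 'neg': [13]
  After 'push 6': [13, 6]
  After 'push -4': [13, 6, -4]
  After 'push 0': [13, 6, -4, 0]
  After 'push 13': [13, 6, -4, 0, 13]
  After 'push 15': [13, 6, -4, 0, 13, 15]
  After 'dup': [13, 6, -4, 0, 13, 15, 15]
Program A final stack: [13, 6, -4, 0, 13, 15, 15]

Program B trace:
  After 'push 13': [13]
  After 'neg': [-13]
  After 'neg': [13]
  After 'push 6': [13, 6]
  After 'push -4': [13, 6, -4]
  After 'push 0': [13, 6, -4, 0]
  After 'push 13': [13, 6, -4, 0, 13]
  After 'dup': [13, 6, -4, 0, 13, 13]
  After 'drop': [13, 6, -4, 0, 13]
  After 'push 15': [13, 6, -4, 0, 13, 15]
  After 'dup': [13, 6, -4, 0, 13, 15, 15]
Program B final stack: [13, 6, -4, 0, 13, 15, 15]
Same: yes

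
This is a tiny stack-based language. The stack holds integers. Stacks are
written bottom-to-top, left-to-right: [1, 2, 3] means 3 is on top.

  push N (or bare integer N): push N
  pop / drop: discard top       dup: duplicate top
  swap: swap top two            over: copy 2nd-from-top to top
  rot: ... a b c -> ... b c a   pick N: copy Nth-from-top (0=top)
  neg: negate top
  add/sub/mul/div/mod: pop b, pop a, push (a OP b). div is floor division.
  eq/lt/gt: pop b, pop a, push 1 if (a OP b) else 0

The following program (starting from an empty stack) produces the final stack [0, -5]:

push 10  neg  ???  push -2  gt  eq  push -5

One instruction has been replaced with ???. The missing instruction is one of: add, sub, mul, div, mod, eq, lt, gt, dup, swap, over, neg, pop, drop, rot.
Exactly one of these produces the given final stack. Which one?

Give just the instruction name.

Answer: dup

Derivation:
Stack before ???: [-10]
Stack after ???:  [-10, -10]
The instruction that transforms [-10] -> [-10, -10] is: dup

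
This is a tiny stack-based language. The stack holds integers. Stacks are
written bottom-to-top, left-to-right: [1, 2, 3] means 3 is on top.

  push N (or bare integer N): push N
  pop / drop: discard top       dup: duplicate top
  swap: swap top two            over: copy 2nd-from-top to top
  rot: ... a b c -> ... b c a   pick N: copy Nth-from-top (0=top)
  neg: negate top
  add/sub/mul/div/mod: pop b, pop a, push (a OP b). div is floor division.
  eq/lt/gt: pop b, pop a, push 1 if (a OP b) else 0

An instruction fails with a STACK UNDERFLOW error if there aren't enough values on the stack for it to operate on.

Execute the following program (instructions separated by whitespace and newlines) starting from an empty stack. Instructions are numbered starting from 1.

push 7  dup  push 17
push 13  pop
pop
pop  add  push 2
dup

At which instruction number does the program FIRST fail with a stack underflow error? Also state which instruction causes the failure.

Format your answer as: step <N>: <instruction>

Answer: step 8: add

Derivation:
Step 1 ('push 7'): stack = [7], depth = 1
Step 2 ('dup'): stack = [7, 7], depth = 2
Step 3 ('push 17'): stack = [7, 7, 17], depth = 3
Step 4 ('push 13'): stack = [7, 7, 17, 13], depth = 4
Step 5 ('pop'): stack = [7, 7, 17], depth = 3
Step 6 ('pop'): stack = [7, 7], depth = 2
Step 7 ('pop'): stack = [7], depth = 1
Step 8 ('add'): needs 2 value(s) but depth is 1 — STACK UNDERFLOW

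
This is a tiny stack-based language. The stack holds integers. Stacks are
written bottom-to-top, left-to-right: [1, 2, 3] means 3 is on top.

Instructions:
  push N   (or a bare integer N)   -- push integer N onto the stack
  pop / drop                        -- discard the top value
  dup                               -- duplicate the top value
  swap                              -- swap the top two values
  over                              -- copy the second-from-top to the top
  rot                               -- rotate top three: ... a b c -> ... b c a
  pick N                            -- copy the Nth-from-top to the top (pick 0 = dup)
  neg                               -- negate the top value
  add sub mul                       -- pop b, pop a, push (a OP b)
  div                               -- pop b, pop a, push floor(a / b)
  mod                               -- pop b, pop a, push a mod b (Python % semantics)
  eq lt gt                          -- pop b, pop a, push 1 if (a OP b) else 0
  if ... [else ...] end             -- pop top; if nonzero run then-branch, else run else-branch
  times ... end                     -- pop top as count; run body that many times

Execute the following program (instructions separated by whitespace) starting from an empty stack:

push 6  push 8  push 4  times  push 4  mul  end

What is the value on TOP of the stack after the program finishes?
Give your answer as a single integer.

After 'push 6': [6]
After 'push 8': [6, 8]
After 'push 4': [6, 8, 4]
After 'times': [6, 8]
After 'push 4': [6, 8, 4]
After 'mul': [6, 32]
After 'push 4': [6, 32, 4]
After 'mul': [6, 128]
After 'push 4': [6, 128, 4]
After 'mul': [6, 512]
After 'push 4': [6, 512, 4]
After 'mul': [6, 2048]

Answer: 2048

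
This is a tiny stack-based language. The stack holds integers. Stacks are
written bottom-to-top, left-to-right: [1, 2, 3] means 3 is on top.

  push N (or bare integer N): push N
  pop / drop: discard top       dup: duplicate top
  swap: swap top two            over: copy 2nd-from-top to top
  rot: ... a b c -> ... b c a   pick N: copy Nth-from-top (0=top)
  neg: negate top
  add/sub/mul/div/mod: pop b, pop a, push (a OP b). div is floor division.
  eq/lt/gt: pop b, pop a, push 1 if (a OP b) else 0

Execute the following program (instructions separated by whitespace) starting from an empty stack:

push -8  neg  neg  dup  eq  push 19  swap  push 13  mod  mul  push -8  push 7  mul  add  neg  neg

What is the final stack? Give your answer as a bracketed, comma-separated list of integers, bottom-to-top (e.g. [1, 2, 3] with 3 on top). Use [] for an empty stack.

Answer: [-37]

Derivation:
After 'push -8': [-8]
After 'neg': [8]
After 'neg': [-8]
After 'dup': [-8, -8]
After 'eq': [1]
After 'push 19': [1, 19]
After 'swap': [19, 1]
After 'push 13': [19, 1, 13]
After 'mod': [19, 1]
After 'mul': [19]
After 'push -8': [19, -8]
After 'push 7': [19, -8, 7]
After 'mul': [19, -56]
After 'add': [-37]
After 'neg': [37]
After 'neg': [-37]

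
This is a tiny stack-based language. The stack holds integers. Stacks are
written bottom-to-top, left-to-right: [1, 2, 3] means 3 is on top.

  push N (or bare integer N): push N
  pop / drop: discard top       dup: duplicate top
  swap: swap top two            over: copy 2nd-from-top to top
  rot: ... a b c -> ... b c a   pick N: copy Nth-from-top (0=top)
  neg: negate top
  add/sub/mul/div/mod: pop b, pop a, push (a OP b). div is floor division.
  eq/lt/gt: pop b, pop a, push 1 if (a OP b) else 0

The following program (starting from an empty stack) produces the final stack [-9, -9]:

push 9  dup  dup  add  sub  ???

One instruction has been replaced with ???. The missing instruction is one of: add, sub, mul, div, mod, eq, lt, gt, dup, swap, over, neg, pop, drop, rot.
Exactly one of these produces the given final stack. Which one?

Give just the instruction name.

Stack before ???: [-9]
Stack after ???:  [-9, -9]
The instruction that transforms [-9] -> [-9, -9] is: dup

Answer: dup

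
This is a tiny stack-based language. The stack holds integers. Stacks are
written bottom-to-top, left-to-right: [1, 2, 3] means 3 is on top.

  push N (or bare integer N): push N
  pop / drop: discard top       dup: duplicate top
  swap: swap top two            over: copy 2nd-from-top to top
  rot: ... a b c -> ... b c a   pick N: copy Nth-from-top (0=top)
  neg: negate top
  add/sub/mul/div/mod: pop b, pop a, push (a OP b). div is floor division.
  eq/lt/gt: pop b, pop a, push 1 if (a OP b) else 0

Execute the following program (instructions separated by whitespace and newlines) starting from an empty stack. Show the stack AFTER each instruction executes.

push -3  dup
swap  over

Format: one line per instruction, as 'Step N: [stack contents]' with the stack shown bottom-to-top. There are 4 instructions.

Step 1: [-3]
Step 2: [-3, -3]
Step 3: [-3, -3]
Step 4: [-3, -3, -3]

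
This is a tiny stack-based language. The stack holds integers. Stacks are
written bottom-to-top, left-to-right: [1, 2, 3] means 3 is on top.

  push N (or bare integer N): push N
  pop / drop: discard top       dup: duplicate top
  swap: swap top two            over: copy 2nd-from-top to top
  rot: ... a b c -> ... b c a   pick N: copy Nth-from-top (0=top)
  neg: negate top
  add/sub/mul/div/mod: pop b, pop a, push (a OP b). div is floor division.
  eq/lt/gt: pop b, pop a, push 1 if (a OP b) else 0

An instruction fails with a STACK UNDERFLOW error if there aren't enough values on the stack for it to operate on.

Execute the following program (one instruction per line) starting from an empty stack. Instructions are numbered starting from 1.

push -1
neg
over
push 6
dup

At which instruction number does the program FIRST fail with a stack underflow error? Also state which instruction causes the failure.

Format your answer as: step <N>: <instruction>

Answer: step 3: over

Derivation:
Step 1 ('push -1'): stack = [-1], depth = 1
Step 2 ('neg'): stack = [1], depth = 1
Step 3 ('over'): needs 2 value(s) but depth is 1 — STACK UNDERFLOW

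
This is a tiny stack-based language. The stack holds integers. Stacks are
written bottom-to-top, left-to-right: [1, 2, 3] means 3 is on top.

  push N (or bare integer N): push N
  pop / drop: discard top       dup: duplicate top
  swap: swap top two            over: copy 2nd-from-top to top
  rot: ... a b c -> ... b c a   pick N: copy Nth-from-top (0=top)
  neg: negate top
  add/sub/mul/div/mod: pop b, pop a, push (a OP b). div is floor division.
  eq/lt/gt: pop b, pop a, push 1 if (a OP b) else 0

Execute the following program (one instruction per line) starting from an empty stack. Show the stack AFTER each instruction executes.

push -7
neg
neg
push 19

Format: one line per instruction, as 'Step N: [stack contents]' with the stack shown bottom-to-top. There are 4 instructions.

Step 1: [-7]
Step 2: [7]
Step 3: [-7]
Step 4: [-7, 19]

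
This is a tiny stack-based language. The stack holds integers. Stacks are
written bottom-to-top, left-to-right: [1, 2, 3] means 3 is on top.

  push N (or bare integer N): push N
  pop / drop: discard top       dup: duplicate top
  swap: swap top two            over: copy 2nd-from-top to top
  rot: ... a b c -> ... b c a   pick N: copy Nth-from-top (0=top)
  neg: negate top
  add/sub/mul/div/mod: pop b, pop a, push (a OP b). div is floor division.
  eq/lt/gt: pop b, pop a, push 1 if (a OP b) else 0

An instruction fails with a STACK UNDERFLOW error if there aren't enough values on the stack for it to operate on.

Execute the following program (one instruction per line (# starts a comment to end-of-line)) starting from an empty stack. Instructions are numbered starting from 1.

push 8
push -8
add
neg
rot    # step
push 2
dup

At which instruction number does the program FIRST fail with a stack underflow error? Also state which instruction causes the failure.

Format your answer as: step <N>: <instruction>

Answer: step 5: rot

Derivation:
Step 1 ('push 8'): stack = [8], depth = 1
Step 2 ('push -8'): stack = [8, -8], depth = 2
Step 3 ('add'): stack = [0], depth = 1
Step 4 ('neg'): stack = [0], depth = 1
Step 5 ('rot'): needs 3 value(s) but depth is 1 — STACK UNDERFLOW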